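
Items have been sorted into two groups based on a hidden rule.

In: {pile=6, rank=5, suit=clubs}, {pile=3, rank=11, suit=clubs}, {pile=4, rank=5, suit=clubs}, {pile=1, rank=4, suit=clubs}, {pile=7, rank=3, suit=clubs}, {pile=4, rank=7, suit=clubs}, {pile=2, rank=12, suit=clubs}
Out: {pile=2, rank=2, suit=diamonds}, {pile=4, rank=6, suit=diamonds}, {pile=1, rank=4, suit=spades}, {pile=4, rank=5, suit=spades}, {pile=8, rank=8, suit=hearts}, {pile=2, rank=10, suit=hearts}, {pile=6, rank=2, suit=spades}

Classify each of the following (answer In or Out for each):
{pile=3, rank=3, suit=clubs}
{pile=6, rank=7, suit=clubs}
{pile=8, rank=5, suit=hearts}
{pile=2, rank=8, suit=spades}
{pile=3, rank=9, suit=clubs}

In, In, Out, Out, In

The distinguishing property — suit is clubs — holds for all the 'In' cases and none of the 'Out' cases.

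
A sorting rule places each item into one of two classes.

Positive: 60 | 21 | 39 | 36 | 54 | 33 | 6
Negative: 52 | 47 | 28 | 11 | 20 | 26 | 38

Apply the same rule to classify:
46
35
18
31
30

Negative, Negative, Positive, Negative, Positive

The distinguishing property — multiple of 3 — holds for all the 'Positive' cases and none of the 'Negative' cases.
46: 46 = 3·15 + 1 — doesn't qualify, so Negative.
35: 35 = 3·11 + 2 — doesn't qualify, so Negative.
18: 18 = 3·6 — satisfies this, so Positive.
31: 31 = 3·10 + 1 — doesn't qualify, so Negative.
30: 30 = 3·10 — satisfies this, so Positive.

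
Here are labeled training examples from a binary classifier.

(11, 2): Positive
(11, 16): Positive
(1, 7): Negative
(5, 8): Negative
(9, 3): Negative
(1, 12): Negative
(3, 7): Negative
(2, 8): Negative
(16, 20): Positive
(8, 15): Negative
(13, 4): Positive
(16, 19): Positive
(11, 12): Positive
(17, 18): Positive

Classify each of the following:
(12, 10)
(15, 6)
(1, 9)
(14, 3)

The distinguishing property — first ≥ 11 — holds for all the 'Positive' cases and none of the 'Negative' cases.
(12, 10): Positive (first 12).
(15, 6): Positive (first 15).
(1, 9): Negative (first 1).
(14, 3): Positive (first 14).

Positive, Positive, Negative, Positive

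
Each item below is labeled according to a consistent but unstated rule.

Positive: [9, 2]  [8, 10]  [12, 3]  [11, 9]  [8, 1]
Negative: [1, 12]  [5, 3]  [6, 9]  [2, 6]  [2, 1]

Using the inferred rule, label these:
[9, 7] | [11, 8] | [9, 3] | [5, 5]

Positive, Positive, Positive, Negative

'Positive' ⟺ first ≥ 8.
[9, 7]: first 9, satisfies this → Positive. [11, 8]: first 11, satisfies this → Positive. [9, 3]: first 9, satisfies this → Positive. [5, 5]: first 5, does not satisfy this → Negative.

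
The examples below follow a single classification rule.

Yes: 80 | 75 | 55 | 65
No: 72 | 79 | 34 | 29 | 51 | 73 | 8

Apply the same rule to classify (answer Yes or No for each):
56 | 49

No, No

The common property of the 'Yes' items is: multiple of 5. No 'No' item has it.
56: 56 = 5·11 + 1 — doesn't qualify, so No.
49: 49 = 5·9 + 4 — doesn't qualify, so No.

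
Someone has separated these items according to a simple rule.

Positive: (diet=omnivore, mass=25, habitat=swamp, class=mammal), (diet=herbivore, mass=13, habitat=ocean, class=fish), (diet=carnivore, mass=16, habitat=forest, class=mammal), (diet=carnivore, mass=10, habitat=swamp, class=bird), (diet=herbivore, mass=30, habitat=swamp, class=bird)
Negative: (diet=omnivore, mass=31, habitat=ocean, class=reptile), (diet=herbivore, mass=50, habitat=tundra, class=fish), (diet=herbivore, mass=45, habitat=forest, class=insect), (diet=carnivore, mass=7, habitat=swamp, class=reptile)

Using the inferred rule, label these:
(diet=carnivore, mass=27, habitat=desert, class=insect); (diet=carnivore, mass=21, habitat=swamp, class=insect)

Positive, Positive

Every 'Positive' example satisfies: mass ≥ 10 AND mass ≤ 30. None of the 'Negative' examples do.
Positive: (diet=carnivore, mass=27, habitat=desert, class=insect), since mass = 27.
Positive: (diet=carnivore, mass=21, habitat=swamp, class=insect), since mass = 21.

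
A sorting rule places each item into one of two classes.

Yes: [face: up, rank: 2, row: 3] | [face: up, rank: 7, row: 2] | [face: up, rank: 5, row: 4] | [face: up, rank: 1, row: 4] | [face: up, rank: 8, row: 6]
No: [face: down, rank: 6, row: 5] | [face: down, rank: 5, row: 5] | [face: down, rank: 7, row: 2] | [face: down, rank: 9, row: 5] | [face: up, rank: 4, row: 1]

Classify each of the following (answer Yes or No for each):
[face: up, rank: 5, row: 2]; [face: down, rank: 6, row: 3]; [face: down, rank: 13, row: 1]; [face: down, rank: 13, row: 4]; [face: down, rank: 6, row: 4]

The rule appears to be: face is up AND row ≥ 2.
[face: up, rank: 5, row: 2]: Yes (face is up, row = 2).
[face: down, rank: 6, row: 3]: No (face is down, row = 3).
[face: down, rank: 13, row: 1]: No (face is down, row = 1).
[face: down, rank: 13, row: 4]: No (face is down, row = 4).
[face: down, rank: 6, row: 4]: No (face is down, row = 4).

Yes, No, No, No, No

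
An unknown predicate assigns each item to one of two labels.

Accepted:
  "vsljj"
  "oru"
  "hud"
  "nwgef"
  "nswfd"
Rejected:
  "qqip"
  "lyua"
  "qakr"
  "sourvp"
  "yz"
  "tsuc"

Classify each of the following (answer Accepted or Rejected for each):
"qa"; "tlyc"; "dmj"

Rejected, Rejected, Accepted

Rule: odd length. This holds for each 'Accepted' example and fails for each 'Rejected' one.
"qa" → length 2 → Rejected.
"tlyc" → length 4 → Rejected.
"dmj" → length 3 → Accepted.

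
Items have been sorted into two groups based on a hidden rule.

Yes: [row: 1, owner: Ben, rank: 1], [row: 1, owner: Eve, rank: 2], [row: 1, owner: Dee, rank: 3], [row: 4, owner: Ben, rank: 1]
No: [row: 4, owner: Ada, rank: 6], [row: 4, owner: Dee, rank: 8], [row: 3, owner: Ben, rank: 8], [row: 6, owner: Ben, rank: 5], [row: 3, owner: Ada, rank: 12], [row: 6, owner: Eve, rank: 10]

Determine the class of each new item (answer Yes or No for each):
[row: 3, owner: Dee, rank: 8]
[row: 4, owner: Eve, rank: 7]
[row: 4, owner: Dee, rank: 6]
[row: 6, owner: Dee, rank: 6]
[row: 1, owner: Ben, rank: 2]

No, No, No, No, Yes

A rule that fits every label: rank ≤ 3 — true of each 'Yes' example, false of each 'No' one.
[row: 3, owner: Dee, rank: 8] → rank = 8 → No. [row: 4, owner: Eve, rank: 7] → rank = 7 → No. [row: 4, owner: Dee, rank: 6] → rank = 6 → No. [row: 6, owner: Dee, rank: 6] → rank = 6 → No. [row: 1, owner: Ben, rank: 2] → rank = 2 → Yes.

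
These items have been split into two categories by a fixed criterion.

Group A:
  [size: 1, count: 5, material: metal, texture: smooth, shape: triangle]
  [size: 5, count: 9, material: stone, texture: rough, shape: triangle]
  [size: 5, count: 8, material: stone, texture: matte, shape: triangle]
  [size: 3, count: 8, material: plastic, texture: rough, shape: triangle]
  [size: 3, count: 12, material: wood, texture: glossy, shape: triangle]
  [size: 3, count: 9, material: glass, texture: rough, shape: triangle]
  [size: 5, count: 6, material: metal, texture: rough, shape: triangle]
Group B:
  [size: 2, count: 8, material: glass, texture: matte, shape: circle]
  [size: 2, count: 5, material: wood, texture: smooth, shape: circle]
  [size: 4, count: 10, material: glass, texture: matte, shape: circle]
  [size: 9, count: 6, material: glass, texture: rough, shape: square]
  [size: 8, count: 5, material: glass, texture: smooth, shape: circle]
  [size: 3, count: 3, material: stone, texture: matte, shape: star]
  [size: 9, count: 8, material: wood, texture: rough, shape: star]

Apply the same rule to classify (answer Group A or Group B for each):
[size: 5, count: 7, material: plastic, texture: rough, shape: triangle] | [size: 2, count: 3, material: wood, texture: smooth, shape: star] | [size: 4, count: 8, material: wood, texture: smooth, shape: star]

Every 'Group A' example satisfies: shape is triangle. None of the 'Group B' examples do.
[size: 5, count: 7, material: plastic, texture: rough, shape: triangle]: shape is triangle — fits, so Group A. [size: 2, count: 3, material: wood, texture: smooth, shape: star]: shape is star — fails this test, so Group B. [size: 4, count: 8, material: wood, texture: smooth, shape: star]: shape is star — fails this test, so Group B.

Group A, Group B, Group B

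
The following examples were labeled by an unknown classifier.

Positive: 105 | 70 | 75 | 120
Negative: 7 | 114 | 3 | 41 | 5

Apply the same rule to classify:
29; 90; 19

The classifier is using: multiple of 5 AND at least 7.
29: 29 = 5·5 + 4, 29 ≥ 7 — doesn't match, so Negative.
90: 90 = 5·18, 90 ≥ 7 — meets the rule, so Positive.
19: 19 = 5·3 + 4, 19 ≥ 7 — doesn't match, so Negative.

Negative, Positive, Negative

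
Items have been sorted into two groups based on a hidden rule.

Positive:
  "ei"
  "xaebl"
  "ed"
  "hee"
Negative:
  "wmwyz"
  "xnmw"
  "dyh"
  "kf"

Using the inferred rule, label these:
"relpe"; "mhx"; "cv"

Positive, Negative, Negative

The distinguishing property — contains 'e' — holds for all the 'Positive' cases and none of the 'Negative' cases.
"relpe": Positive (has 'e').
"mhx": Negative (no 'e').
"cv": Negative (no 'e').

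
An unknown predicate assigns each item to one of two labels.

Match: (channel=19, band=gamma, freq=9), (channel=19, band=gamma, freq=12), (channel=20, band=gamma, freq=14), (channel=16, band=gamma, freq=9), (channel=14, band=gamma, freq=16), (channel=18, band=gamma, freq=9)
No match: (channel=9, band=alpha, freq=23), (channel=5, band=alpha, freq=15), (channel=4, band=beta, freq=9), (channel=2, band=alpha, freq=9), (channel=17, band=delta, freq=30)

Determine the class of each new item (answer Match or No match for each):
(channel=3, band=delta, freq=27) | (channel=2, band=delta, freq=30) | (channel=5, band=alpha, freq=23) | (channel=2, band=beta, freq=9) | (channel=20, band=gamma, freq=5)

No match, No match, No match, No match, Match

The common property of the 'Match' items is: band is gamma. No 'No match' item has it.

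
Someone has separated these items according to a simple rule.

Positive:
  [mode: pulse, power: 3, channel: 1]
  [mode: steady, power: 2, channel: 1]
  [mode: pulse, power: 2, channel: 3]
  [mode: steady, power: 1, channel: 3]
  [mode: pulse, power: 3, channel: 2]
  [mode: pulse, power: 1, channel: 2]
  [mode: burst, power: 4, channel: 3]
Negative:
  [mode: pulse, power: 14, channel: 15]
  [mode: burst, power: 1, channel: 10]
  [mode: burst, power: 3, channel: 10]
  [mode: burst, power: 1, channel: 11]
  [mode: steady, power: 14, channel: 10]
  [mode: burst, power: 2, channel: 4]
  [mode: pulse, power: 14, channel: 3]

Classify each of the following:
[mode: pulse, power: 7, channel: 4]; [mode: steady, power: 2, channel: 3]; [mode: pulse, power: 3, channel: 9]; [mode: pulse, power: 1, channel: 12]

Negative, Positive, Negative, Negative

The classifier is using: power ≤ 4 AND channel ≤ 3.
[mode: pulse, power: 7, channel: 4]: Negative (power = 7, channel = 4).
[mode: steady, power: 2, channel: 3]: Positive (power = 2, channel = 3).
[mode: pulse, power: 3, channel: 9]: Negative (power = 3, channel = 9).
[mode: pulse, power: 1, channel: 12]: Negative (power = 1, channel = 12).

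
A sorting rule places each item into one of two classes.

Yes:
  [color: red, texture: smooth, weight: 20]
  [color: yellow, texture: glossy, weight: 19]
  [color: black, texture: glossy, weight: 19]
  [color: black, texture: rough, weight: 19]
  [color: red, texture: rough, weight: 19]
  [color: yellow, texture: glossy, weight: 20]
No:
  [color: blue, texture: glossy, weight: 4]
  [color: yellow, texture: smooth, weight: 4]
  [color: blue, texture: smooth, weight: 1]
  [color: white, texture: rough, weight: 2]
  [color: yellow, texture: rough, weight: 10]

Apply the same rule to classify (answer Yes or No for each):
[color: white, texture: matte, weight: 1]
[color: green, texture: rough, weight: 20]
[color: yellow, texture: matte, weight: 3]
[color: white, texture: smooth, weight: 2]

No, Yes, No, No

The common property of the 'Yes' items is: weight ≥ 19. No 'No' item has it.
[color: white, texture: matte, weight: 1] — weight = 1, hence No. [color: green, texture: rough, weight: 20] — weight = 20, hence Yes. [color: yellow, texture: matte, weight: 3] — weight = 3, hence No. [color: white, texture: smooth, weight: 2] — weight = 2, hence No.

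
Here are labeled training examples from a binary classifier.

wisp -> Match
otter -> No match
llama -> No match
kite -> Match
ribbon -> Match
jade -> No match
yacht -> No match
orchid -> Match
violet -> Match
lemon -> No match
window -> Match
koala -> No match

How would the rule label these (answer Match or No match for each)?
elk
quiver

The distinguishing property — contains 'i' — holds for all the 'Match' cases and none of the 'No match' cases.
elk: no 'i' — does not fit, so No match. quiver: has 'i' — fits, so Match.

No match, Match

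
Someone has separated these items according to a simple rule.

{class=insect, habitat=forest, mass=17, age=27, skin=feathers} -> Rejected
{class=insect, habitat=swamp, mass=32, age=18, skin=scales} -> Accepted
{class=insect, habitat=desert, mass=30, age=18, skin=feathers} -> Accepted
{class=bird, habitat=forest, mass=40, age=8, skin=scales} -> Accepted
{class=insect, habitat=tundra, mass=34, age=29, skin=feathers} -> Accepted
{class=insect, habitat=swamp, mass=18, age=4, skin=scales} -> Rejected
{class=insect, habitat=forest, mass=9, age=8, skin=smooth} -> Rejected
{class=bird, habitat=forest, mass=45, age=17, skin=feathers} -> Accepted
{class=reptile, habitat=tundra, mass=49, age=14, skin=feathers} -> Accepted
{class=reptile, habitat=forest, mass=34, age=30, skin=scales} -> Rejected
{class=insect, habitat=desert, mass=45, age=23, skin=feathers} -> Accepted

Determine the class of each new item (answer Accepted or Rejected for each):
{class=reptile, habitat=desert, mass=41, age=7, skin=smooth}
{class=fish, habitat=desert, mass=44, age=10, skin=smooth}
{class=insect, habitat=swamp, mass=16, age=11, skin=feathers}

Accepted, Accepted, Rejected

Rule: mass ≥ 30 AND age ≤ 29. This holds for each 'Accepted' example and fails for each 'Rejected' one.
Accepted: {class=reptile, habitat=desert, mass=41, age=7, skin=smooth}, since mass = 41, age = 7.
Accepted: {class=fish, habitat=desert, mass=44, age=10, skin=smooth}, since mass = 44, age = 10.
Rejected: {class=insect, habitat=swamp, mass=16, age=11, skin=feathers}, since mass = 16, age = 11.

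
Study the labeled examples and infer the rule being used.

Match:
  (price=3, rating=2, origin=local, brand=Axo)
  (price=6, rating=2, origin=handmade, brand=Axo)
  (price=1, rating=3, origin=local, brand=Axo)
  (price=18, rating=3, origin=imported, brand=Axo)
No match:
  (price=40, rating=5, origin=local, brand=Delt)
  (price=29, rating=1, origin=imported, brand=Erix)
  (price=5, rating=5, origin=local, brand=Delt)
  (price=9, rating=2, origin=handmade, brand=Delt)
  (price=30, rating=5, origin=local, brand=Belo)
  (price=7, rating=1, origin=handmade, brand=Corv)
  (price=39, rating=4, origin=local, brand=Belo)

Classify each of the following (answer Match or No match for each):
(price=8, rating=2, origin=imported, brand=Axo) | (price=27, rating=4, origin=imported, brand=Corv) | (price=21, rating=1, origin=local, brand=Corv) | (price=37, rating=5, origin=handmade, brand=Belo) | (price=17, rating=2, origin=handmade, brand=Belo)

One predicate separates the groups cleanly: brand is Axo.
(price=8, rating=2, origin=imported, brand=Axo) — brand is Axo, hence Match. (price=27, rating=4, origin=imported, brand=Corv) — brand is Corv, hence No match. (price=21, rating=1, origin=local, brand=Corv) — brand is Corv, hence No match. (price=37, rating=5, origin=handmade, brand=Belo) — brand is Belo, hence No match. (price=17, rating=2, origin=handmade, brand=Belo) — brand is Belo, hence No match.

Match, No match, No match, No match, No match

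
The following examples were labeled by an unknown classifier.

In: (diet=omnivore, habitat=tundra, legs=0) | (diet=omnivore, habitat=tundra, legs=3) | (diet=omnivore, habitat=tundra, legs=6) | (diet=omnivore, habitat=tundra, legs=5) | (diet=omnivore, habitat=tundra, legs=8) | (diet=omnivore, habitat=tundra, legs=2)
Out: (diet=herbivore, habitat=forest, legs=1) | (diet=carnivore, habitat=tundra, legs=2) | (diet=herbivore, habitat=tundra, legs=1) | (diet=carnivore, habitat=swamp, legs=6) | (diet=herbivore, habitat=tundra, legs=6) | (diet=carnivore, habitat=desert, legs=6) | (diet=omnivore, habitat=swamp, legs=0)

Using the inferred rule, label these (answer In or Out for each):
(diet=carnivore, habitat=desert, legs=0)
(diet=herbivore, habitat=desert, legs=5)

Rule: habitat is tundra AND diet is omnivore. This holds for each 'In' example and fails for each 'Out' one.
(diet=carnivore, habitat=desert, legs=0): Out (habitat is desert, diet is carnivore). (diet=herbivore, habitat=desert, legs=5): Out (habitat is desert, diet is herbivore).

Out, Out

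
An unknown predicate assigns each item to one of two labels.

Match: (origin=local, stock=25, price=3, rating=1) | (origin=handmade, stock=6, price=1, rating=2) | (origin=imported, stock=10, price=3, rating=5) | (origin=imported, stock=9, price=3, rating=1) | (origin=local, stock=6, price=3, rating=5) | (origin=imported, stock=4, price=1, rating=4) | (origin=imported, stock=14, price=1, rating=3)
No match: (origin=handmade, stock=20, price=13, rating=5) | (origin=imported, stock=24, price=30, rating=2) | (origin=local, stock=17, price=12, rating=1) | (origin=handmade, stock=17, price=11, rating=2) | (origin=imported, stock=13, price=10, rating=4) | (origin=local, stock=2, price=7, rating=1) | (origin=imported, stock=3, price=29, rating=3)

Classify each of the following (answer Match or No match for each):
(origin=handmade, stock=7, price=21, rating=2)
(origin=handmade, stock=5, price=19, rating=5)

Rule: price ≤ 3. This holds for each 'Match' example and fails for each 'No match' one.
(origin=handmade, stock=7, price=21, rating=2) → price = 21 → No match. (origin=handmade, stock=5, price=19, rating=5) → price = 19 → No match.

No match, No match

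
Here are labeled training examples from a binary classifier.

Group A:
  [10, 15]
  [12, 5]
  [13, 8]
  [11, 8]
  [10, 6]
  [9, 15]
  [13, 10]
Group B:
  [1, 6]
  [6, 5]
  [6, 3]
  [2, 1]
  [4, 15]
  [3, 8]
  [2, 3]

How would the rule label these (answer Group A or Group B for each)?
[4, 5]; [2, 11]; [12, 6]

Group B, Group B, Group A

The common property of the 'Group A' items is: first ≥ 8. No 'Group B' item has it.
[4, 5] → first 4 → Group B.
[2, 11] → first 2 → Group B.
[12, 6] → first 12 → Group A.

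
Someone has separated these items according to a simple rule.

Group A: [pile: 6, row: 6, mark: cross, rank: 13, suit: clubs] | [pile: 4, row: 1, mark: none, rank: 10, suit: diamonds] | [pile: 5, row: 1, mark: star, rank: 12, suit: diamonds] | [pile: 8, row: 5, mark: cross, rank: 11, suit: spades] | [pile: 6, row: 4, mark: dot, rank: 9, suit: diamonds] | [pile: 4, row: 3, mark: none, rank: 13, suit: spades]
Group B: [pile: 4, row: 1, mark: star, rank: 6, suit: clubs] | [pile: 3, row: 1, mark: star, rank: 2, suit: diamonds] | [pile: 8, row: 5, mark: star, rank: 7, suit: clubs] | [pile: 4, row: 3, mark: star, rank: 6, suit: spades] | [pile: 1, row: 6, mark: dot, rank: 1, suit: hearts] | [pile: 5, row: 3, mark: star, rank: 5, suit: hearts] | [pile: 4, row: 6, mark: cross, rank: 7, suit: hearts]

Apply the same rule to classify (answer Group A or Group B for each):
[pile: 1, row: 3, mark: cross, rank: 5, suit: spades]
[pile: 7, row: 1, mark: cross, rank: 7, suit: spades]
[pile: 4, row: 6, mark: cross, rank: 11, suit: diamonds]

The simplest hypothesis consistent with all the labels is: rank ≥ 9.
[pile: 1, row: 3, mark: cross, rank: 5, suit: spades] → rank = 5 → Group B. [pile: 7, row: 1, mark: cross, rank: 7, suit: spades] → rank = 7 → Group B. [pile: 4, row: 6, mark: cross, rank: 11, suit: diamonds] → rank = 11 → Group A.

Group B, Group B, Group A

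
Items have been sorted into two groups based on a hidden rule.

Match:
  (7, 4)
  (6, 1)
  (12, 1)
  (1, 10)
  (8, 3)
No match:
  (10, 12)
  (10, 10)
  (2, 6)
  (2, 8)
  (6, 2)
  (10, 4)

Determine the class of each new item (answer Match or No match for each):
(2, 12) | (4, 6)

The simplest hypothesis consistent with all the labels is: sum is odd.
(2, 12): No match (2+12 = 14).
(4, 6): No match (4+6 = 10).

No match, No match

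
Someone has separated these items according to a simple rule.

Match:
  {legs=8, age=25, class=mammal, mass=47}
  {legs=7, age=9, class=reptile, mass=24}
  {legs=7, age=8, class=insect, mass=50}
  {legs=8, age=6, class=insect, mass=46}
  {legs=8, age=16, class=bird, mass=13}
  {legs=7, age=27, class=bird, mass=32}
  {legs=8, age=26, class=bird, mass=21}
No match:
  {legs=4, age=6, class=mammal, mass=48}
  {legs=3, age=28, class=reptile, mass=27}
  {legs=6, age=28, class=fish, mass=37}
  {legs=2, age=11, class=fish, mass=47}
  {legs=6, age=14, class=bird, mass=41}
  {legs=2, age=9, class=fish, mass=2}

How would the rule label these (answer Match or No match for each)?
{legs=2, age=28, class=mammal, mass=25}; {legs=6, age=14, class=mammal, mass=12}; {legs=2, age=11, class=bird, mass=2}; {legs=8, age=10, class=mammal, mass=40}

No match, No match, No match, Match

The common property of the 'Match' items is: legs ≥ 7. No 'No match' item has it.
{legs=2, age=28, class=mammal, mass=25}: legs = 2 — fails the rule, so No match. {legs=6, age=14, class=mammal, mass=12}: legs = 6 — fails the rule, so No match. {legs=2, age=11, class=bird, mass=2}: legs = 2 — fails the rule, so No match. {legs=8, age=10, class=mammal, mass=40}: legs = 8 — fits, so Match.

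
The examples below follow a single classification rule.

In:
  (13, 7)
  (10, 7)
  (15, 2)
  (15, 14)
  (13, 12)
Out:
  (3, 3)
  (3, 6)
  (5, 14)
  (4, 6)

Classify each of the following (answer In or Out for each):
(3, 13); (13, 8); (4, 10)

Out, In, Out

The distinguishing property — first > second — holds for all the 'In' cases and none of the 'Out' cases.
(3, 13) → 3 < 13 → Out.
(13, 8) → 13 > 8 → In.
(4, 10) → 4 < 10 → Out.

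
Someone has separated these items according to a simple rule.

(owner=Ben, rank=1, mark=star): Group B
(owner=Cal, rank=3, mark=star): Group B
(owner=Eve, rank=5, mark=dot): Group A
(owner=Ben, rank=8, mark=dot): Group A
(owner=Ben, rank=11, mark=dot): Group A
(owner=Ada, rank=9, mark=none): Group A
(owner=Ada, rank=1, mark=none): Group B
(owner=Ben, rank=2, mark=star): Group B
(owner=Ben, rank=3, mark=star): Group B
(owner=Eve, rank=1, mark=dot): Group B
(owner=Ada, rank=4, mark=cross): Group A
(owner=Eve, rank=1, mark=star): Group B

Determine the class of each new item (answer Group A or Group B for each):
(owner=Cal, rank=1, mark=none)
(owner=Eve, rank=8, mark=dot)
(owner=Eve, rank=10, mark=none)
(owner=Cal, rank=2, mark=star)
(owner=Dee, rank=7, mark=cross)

Group B, Group A, Group A, Group B, Group A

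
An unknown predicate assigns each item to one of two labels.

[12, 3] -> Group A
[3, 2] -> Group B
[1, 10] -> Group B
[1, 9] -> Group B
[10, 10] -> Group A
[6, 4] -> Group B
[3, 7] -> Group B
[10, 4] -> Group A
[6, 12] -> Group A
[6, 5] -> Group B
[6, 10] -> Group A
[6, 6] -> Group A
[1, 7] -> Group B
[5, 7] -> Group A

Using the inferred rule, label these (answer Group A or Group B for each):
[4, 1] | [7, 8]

Group B, Group A

The simplest hypothesis consistent with all the labels is: sum ≥ 12.
[4, 1]: Group B (4+1 = 5). [7, 8]: Group A (7+8 = 15).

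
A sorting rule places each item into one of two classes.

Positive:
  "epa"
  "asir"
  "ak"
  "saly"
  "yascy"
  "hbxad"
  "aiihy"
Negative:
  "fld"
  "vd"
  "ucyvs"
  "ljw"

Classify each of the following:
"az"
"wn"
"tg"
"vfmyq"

Positive, Negative, Negative, Negative

The classifier is using: contains 'a'.
"az" — has 'a', hence Positive.
"wn" — no 'a', hence Negative.
"tg" — no 'a', hence Negative.
"vfmyq" — no 'a', hence Negative.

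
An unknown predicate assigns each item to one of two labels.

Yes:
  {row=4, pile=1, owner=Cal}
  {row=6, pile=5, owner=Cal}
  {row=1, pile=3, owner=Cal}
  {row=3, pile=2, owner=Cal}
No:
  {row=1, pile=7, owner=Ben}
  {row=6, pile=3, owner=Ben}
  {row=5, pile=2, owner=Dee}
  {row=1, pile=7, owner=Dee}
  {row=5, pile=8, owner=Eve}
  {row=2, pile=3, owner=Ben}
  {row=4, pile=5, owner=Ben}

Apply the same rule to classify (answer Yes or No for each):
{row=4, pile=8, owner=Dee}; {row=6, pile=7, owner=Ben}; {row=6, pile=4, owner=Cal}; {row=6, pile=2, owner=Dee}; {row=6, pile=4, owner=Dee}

The common property of the 'Yes' items is: owner is Cal. No 'No' item has it.
{row=4, pile=8, owner=Dee}: No (owner is Dee).
{row=6, pile=7, owner=Ben}: No (owner is Ben).
{row=6, pile=4, owner=Cal}: Yes (owner is Cal).
{row=6, pile=2, owner=Dee}: No (owner is Dee).
{row=6, pile=4, owner=Dee}: No (owner is Dee).

No, No, Yes, No, No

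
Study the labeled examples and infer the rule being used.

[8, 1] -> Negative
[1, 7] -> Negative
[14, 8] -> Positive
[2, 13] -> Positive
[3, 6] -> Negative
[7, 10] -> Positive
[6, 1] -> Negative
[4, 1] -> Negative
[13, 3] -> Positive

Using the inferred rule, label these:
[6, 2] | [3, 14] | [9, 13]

Negative, Positive, Positive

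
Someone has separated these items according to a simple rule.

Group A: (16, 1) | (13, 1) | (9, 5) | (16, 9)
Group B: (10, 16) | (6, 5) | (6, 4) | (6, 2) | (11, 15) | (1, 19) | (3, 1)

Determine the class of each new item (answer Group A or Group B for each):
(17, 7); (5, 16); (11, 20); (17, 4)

The classifier is using: first > second AND sum ≥ 14.
Group A: (17, 7), since 17 > 7, 17+7 = 24. Group B: (5, 16), since 5 < 16, 5+16 = 21. Group B: (11, 20), since 11 < 20, 11+20 = 31. Group A: (17, 4), since 17 > 4, 17+4 = 21.

Group A, Group B, Group B, Group A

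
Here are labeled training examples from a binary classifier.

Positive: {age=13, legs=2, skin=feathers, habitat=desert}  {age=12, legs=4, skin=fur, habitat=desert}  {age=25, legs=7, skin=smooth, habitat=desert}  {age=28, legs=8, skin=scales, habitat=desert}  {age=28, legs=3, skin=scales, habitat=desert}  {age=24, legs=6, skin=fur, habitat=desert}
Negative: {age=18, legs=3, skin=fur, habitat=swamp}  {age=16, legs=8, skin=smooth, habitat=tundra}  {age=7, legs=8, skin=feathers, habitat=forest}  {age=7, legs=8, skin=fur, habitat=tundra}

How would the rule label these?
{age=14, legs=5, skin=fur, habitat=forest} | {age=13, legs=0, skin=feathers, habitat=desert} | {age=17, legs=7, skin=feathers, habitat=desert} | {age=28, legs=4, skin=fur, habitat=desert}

Negative, Positive, Positive, Positive

The common property of the 'Positive' items is: habitat is desert. No 'Negative' item has it.
{age=14, legs=5, skin=fur, habitat=forest}: habitat is forest, fails the rule → Negative. {age=13, legs=0, skin=feathers, habitat=desert}: habitat is desert, fits → Positive. {age=17, legs=7, skin=feathers, habitat=desert}: habitat is desert, fits → Positive. {age=28, legs=4, skin=fur, habitat=desert}: habitat is desert, fits → Positive.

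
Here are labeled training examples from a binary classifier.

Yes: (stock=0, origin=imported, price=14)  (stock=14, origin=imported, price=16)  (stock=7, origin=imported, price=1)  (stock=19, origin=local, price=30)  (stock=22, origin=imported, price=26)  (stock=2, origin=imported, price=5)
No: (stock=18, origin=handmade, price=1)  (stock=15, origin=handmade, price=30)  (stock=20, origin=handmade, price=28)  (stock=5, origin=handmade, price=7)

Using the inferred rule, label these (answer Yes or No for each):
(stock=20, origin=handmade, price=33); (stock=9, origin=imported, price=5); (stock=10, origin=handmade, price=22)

No, Yes, No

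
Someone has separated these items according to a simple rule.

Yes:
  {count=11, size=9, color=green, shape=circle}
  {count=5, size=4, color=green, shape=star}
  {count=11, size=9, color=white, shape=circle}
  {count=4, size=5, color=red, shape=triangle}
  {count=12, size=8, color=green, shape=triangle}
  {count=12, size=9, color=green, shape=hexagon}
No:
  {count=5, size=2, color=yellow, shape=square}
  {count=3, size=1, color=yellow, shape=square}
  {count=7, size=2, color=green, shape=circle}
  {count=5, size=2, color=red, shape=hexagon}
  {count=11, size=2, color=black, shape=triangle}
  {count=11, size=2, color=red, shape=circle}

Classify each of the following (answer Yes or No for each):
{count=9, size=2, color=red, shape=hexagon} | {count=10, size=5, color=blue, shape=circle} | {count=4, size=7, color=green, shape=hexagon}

The simplest hypothesis consistent with all the labels is: size ≥ 4.
{count=9, size=2, color=red, shape=hexagon} → size = 2 → No.
{count=10, size=5, color=blue, shape=circle} → size = 5 → Yes.
{count=4, size=7, color=green, shape=hexagon} → size = 7 → Yes.

No, Yes, Yes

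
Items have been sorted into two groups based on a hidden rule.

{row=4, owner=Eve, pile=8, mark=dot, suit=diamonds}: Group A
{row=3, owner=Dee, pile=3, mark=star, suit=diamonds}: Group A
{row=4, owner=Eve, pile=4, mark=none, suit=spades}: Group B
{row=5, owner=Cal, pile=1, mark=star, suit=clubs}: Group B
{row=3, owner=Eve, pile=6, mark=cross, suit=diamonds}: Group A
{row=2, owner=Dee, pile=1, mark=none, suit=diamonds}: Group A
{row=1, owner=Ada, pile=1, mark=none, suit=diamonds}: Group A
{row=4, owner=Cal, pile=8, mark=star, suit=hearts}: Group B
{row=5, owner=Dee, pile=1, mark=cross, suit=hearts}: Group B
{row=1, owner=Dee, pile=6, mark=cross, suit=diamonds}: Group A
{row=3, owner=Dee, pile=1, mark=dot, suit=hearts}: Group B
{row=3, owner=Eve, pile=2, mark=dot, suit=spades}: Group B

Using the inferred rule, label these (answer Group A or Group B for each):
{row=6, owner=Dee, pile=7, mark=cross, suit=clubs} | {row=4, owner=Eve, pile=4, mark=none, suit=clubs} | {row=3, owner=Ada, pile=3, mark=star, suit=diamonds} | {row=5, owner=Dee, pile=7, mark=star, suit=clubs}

Rule: suit is diamonds. This holds for each 'Group A' example and fails for each 'Group B' one.
{row=6, owner=Dee, pile=7, mark=cross, suit=clubs}: Group B (suit is clubs). {row=4, owner=Eve, pile=4, mark=none, suit=clubs}: Group B (suit is clubs). {row=3, owner=Ada, pile=3, mark=star, suit=diamonds}: Group A (suit is diamonds). {row=5, owner=Dee, pile=7, mark=star, suit=clubs}: Group B (suit is clubs).

Group B, Group B, Group A, Group B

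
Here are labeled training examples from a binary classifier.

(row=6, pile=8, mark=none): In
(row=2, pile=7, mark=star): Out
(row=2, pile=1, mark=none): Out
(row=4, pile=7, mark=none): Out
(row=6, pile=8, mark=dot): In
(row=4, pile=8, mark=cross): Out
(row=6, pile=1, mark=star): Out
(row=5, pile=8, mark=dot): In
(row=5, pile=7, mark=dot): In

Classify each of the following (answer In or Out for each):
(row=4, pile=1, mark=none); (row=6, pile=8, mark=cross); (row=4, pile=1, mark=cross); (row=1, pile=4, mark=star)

Rule: pile ≥ 7 AND row ≥ 5. This holds for each 'In' example and fails for each 'Out' one.
(row=4, pile=1, mark=none): pile = 1, row = 4 — does not fit, so Out.
(row=6, pile=8, mark=cross): pile = 8, row = 6 — qualifies, so In.
(row=4, pile=1, mark=cross): pile = 1, row = 4 — does not fit, so Out.
(row=1, pile=4, mark=star): pile = 4, row = 1 — does not fit, so Out.

Out, In, Out, Out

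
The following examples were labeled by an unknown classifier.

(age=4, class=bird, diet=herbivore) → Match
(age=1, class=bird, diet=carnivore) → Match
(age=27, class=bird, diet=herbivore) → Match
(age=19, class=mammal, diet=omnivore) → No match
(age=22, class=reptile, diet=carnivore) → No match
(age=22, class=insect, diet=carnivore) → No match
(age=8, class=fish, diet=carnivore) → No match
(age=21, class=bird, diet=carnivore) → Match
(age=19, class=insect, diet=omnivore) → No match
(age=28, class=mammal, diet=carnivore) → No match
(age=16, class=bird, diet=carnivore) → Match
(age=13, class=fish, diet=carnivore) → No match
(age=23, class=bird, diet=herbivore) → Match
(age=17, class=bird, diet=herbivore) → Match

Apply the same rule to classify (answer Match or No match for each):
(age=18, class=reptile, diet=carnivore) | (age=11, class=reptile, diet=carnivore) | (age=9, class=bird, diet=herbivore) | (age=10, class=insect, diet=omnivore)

No match, No match, Match, No match

The simplest hypothesis consistent with all the labels is: class is bird.
(age=18, class=reptile, diet=carnivore): class is reptile — doesn't match, so No match. (age=11, class=reptile, diet=carnivore): class is reptile — doesn't match, so No match. (age=9, class=bird, diet=herbivore): class is bird — meets the rule, so Match. (age=10, class=insect, diet=omnivore): class is insect — doesn't match, so No match.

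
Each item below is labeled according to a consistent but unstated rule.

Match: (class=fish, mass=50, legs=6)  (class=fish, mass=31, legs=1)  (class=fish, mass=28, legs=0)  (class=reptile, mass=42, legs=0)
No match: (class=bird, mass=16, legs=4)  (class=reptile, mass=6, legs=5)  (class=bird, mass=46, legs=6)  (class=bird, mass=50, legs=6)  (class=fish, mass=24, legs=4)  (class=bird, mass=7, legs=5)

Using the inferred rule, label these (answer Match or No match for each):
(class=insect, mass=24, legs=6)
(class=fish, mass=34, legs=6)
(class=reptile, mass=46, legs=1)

No match, Match, Match

A rule that fits every label: class is not bird AND mass ≥ 28 — true of each 'Match' example, false of each 'No match' one.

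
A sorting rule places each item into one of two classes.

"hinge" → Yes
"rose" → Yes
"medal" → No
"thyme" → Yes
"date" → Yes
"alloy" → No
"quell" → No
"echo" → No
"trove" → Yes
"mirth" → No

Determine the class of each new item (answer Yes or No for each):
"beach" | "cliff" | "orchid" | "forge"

Every 'Yes' example satisfies: ends with 'e'. None of the 'No' examples do.
"beach": ends with 'h', lacks this property → No.
"cliff": ends with 'f', lacks this property → No.
"orchid": ends with 'd', lacks this property → No.
"forge": ends with 'e', checks out → Yes.

No, No, No, Yes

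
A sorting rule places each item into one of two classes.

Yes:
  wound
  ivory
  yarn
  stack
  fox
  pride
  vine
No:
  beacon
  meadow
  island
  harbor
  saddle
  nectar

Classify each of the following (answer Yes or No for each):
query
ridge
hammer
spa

Rule: length ≤ 5. This holds for each 'Yes' example and fails for each 'No' one.
query → length 5 → Yes.
ridge → length 5 → Yes.
hammer → length 6 → No.
spa → length 3 → Yes.

Yes, Yes, No, Yes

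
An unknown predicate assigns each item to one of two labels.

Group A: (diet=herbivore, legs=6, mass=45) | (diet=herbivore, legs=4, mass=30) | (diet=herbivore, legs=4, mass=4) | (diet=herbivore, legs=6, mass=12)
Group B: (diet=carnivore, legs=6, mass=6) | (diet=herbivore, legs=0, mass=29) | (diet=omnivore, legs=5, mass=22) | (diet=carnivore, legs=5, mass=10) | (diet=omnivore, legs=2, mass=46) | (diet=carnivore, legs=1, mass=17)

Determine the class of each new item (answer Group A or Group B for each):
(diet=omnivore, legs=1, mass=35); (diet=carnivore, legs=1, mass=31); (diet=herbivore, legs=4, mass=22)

'Group A' ⟺ diet is herbivore AND legs ≥ 1.
(diet=omnivore, legs=1, mass=35): diet is omnivore, legs = 1, doesn't qualify → Group B.
(diet=carnivore, legs=1, mass=31): diet is carnivore, legs = 1, doesn't qualify → Group B.
(diet=herbivore, legs=4, mass=22): diet is herbivore, legs = 4, qualifies → Group A.

Group B, Group B, Group A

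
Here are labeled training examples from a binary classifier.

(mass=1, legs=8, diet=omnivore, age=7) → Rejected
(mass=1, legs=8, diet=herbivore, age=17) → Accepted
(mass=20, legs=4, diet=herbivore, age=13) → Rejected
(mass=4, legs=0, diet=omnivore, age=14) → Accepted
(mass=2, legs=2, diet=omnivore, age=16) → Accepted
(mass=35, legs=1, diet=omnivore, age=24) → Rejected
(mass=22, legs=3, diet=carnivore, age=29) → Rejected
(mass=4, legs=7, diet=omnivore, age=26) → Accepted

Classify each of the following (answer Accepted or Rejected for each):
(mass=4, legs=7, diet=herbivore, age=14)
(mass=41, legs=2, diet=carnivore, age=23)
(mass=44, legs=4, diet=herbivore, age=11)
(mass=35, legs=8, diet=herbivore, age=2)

Accepted, Rejected, Rejected, Rejected

A rule that fits every label: mass ≤ 4 AND age ≥ 13 — true of each 'Accepted' example, false of each 'Rejected' one.
Accepted: (mass=4, legs=7, diet=herbivore, age=14), since mass = 4, age = 14.
Rejected: (mass=41, legs=2, diet=carnivore, age=23), since mass = 41, age = 23.
Rejected: (mass=44, legs=4, diet=herbivore, age=11), since mass = 44, age = 11.
Rejected: (mass=35, legs=8, diet=herbivore, age=2), since mass = 35, age = 2.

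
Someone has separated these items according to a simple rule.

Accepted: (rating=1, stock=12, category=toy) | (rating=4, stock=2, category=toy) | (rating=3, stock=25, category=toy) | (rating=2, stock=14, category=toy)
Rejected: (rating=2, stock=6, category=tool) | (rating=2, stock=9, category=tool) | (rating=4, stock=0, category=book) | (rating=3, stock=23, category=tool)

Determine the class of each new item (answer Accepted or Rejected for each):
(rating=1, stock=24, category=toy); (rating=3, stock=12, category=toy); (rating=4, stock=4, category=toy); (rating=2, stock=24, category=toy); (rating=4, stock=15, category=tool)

Accepted, Accepted, Accepted, Accepted, Rejected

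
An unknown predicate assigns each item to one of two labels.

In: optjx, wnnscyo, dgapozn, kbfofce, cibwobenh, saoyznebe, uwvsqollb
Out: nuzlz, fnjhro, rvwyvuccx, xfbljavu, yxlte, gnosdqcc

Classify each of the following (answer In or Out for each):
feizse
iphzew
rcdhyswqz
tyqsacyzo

One predicate separates the groups cleanly: odd length AND contains 'o'.
feizse → length 6, no 'o' → Out. iphzew → length 6, no 'o' → Out. rcdhyswqz → length 9, no 'o' → Out. tyqsacyzo → length 9, has 'o' → In.

Out, Out, Out, In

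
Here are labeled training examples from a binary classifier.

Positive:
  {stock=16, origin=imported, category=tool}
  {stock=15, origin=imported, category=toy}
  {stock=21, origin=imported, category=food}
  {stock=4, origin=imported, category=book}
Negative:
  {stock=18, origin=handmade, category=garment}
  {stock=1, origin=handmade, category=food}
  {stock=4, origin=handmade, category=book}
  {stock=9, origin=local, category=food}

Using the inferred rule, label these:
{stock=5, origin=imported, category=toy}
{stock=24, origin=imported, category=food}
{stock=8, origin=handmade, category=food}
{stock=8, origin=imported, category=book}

Positive, Positive, Negative, Positive

'Positive' ⟺ origin is imported.
{stock=5, origin=imported, category=toy}: origin is imported — checks out, so Positive.
{stock=24, origin=imported, category=food}: origin is imported — checks out, so Positive.
{stock=8, origin=handmade, category=food}: origin is handmade — doesn't match, so Negative.
{stock=8, origin=imported, category=book}: origin is imported — checks out, so Positive.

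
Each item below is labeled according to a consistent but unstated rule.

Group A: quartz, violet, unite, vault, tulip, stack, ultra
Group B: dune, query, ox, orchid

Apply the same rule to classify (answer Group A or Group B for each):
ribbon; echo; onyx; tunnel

Group B, Group B, Group B, Group A

One predicate separates the groups cleanly: contains 't'.
ribbon: Group B (no 't').
echo: Group B (no 't').
onyx: Group B (no 't').
tunnel: Group A (has 't').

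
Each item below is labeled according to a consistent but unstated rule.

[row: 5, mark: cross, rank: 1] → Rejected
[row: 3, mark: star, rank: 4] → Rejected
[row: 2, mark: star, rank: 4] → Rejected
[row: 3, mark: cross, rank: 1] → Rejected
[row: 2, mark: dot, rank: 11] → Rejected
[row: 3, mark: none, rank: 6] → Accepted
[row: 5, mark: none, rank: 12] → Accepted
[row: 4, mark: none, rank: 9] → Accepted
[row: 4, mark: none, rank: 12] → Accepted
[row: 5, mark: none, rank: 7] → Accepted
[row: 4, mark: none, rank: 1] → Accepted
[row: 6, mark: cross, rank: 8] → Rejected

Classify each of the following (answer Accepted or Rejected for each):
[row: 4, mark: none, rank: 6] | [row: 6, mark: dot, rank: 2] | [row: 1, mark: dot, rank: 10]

Accepted, Rejected, Rejected

The pattern is that an item is 'Accepted' exactly when: mark is none.
Accepted: [row: 4, mark: none, rank: 6], since mark is none.
Rejected: [row: 6, mark: dot, rank: 2], since mark is dot.
Rejected: [row: 1, mark: dot, rank: 10], since mark is dot.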